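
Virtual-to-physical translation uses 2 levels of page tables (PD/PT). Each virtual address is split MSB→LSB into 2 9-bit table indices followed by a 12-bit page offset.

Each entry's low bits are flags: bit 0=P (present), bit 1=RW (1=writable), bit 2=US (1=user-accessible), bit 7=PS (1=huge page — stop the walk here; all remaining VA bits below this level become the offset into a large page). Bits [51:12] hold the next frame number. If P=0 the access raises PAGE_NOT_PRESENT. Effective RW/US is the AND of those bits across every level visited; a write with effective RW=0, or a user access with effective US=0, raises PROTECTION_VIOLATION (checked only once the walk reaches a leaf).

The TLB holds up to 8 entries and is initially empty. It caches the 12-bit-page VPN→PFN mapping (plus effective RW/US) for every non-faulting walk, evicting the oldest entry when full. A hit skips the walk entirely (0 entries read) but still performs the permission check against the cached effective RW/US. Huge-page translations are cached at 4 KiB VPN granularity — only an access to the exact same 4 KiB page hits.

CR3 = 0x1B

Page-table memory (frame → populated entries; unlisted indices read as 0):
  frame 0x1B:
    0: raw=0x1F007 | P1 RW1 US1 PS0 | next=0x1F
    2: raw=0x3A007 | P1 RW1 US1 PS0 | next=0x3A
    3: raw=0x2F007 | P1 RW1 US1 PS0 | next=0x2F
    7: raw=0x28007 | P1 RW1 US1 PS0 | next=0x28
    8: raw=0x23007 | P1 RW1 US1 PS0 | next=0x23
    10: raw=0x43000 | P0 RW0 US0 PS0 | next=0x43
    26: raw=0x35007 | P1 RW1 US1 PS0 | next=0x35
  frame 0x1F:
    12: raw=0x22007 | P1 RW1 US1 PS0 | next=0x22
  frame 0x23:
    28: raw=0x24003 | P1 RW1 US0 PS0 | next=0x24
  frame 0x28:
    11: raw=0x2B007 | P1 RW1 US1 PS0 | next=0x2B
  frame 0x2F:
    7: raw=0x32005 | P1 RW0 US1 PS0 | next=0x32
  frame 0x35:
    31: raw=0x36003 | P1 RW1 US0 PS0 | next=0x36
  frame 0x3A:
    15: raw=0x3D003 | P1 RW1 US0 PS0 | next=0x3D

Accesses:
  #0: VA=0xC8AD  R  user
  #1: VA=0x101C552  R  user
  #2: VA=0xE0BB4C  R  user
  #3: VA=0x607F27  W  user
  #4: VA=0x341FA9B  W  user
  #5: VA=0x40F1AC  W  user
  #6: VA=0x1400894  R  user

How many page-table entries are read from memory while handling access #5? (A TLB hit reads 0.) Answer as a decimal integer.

Walk each access:
#0 VA=0xC8AD (r,user):
  [0] read 0x1B idx=0: raw=0x1F007 flags P=1 W=1 U=1 S=0
  [1] read 0x1F idx=12: raw=0x22007 flags P=1 W=1 U=1 S=0
  ⇒ phys 0x228AD  [2 reads]
#1 VA=0x101C552 (r,user):
  [0] read 0x1B idx=8: raw=0x23007 flags P=1 W=1 U=1 S=0
  [1] read 0x23 idx=28: raw=0x24003 flags P=1 W=1 U=0 S=0
  ⇒ fault: PROTECTION_VIOLATION  — 2 lookups
#2 VA=0xE0BB4C (r,user):
  [0] read 0x1B idx=7: raw=0x28007 flags P=1 W=1 U=1 S=0
  [1] read 0x28 idx=11: raw=0x2B007 flags P=1 W=1 U=1 S=0
  ⇒ phys 0x2BB4C  [2 reads]
#3 VA=0x607F27 (w,user):
  [0] read 0x1B idx=3: raw=0x2F007 flags P=1 W=1 U=1 S=0
  [1] read 0x2F idx=7: raw=0x32005 flags P=1 W=0 U=1 S=0
  ⇒ fault: PROTECTION_VIOLATION  — 2 lookups
#4 VA=0x341FA9B (w,user):
  [0] read 0x1B idx=26: raw=0x35007 flags P=1 W=1 U=1 S=0
  [1] read 0x35 idx=31: raw=0x36003 flags P=1 W=1 U=0 S=0
  ⇒ fault: PROTECTION_VIOLATION  — 2 lookups
#5 VA=0x40F1AC (w,user):
  [0] read 0x1B idx=2: raw=0x3A007 flags P=1 W=1 U=1 S=0
  [1] read 0x3A idx=15: raw=0x3D003 flags P=1 W=1 U=0 S=0
  ⇒ fault: PROTECTION_VIOLATION  — 2 lookups
#6 VA=0x1400894 (r,user):
  [0] read 0x1B idx=10: raw=0x43000 flags P=0 W=0 U=0 S=0
  ⇒ fault: PAGE_NOT_PRESENT  — 1 lookups

Entries read for #5: 2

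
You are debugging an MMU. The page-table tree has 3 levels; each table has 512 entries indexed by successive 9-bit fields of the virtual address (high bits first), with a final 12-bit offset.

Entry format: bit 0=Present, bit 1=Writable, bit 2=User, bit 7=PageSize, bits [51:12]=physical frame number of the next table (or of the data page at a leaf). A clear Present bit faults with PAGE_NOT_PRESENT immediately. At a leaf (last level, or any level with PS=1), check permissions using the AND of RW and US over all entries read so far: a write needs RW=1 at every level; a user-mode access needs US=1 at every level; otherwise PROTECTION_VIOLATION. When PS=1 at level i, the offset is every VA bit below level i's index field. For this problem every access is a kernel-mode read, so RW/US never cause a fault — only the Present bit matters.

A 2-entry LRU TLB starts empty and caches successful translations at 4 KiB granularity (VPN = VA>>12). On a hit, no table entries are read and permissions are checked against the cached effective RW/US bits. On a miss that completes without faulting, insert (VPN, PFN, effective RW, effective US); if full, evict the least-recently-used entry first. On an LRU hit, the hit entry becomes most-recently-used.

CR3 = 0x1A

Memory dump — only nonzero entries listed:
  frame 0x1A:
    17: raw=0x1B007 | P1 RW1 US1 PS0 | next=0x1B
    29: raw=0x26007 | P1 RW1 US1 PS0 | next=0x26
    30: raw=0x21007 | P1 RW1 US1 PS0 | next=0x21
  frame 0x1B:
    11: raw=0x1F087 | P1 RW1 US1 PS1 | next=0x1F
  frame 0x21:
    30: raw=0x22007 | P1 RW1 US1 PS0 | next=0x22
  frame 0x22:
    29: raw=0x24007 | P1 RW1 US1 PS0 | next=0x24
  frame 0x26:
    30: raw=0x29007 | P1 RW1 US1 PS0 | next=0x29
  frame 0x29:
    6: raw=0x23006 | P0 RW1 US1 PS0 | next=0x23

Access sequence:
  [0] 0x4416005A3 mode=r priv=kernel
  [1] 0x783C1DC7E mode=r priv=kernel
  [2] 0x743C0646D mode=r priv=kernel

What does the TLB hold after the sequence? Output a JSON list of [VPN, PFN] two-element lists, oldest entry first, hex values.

Per-access translation:
#0 VA=0x4416005A3 (r,kernel):
  [0] read 0x1A idx=17: raw=0x1B007 flags P=1 W=1 U=1 S=0
  [1] read 0x1B idx=11: raw=0x1F087 flags P=1 W=1 U=1 S=1
  → PA=0x1F5A3 (huge @L1)  (2 entries read)
#1 VA=0x783C1DC7E (r,kernel):
  [0] read 0x1A idx=30: raw=0x21007 flags P=1 W=1 U=1 S=0
  [1] read 0x21 idx=30: raw=0x22007 flags P=1 W=1 U=1 S=0
  [2] read 0x22 idx=29: raw=0x24007 flags P=1 W=1 U=1 S=0
  → PA=0x24C7E  (3 entries read)
#2 VA=0x743C0646D (r,kernel):
  [0] read 0x1A idx=29: raw=0x26007 flags P=1 W=1 U=1 S=0
  [1] read 0x26 idx=30: raw=0x29007 flags P=1 W=1 U=1 S=0
  [2] read 0x29 idx=6: raw=0x23006 flags P=0 W=1 U=1 S=0
  ⇒ fault: PAGE_NOT_PRESENT  — 3 lookups

TLB: [["0x441600", "0x1F"], ["0x783C1D", "0x24"]]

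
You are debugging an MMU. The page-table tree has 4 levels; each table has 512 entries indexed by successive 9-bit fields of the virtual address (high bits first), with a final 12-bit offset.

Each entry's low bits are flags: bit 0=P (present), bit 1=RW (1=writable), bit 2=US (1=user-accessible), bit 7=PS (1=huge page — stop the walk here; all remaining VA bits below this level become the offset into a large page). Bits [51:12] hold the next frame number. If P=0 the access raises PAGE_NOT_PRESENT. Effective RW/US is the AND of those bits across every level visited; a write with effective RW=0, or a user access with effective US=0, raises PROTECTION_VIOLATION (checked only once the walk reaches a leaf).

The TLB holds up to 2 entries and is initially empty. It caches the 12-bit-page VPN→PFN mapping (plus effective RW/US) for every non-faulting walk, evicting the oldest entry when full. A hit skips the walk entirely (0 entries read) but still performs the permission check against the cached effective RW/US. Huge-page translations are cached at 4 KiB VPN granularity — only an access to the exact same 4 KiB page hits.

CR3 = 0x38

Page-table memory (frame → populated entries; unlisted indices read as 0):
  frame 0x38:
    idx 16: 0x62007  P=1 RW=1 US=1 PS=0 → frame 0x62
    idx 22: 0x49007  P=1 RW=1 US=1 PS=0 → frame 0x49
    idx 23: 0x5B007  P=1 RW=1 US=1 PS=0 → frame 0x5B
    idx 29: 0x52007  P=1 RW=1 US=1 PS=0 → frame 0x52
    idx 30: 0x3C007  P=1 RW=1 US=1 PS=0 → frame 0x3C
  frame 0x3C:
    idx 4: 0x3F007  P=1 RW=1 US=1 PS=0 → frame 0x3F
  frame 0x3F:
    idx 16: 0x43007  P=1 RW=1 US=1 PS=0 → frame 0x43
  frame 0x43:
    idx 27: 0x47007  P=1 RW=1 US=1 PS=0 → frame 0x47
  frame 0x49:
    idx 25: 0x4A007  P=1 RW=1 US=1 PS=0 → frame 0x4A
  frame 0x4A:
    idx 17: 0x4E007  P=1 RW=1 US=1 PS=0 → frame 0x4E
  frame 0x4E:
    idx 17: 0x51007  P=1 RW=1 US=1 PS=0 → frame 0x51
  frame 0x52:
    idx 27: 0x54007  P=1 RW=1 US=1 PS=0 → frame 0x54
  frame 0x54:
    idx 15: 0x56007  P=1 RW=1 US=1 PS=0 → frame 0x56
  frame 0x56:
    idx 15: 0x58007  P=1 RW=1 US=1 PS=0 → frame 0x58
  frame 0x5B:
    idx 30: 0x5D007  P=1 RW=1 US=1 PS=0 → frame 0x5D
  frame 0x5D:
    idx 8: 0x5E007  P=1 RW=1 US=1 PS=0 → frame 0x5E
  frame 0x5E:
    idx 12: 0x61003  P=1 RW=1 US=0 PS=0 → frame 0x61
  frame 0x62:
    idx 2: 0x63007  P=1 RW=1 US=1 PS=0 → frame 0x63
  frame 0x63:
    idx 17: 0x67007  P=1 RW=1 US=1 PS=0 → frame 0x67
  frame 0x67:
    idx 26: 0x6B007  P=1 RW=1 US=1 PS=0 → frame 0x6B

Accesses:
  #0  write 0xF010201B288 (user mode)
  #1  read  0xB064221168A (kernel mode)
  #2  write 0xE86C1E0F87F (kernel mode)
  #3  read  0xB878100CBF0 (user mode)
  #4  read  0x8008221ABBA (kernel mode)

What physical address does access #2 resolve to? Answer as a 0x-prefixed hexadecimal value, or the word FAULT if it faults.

Walk each access:
#0 VA=0xF010201B288 (w,user):
  L0 @0x38[30] → 0x3C007  P=1,RW=1,US=1,PS=0
  L1 @0x3C[4] → 0x3F007  P=1,RW=1,US=1,PS=0
  L2 @0x3F[16] → 0x43007  P=1,RW=1,US=1,PS=0
  L3 @0x43[27] → 0x47007  P=1,RW=1,US=1,PS=0
  → PA=0x47288  (4 entries read)
#1 VA=0xB064221168A (r,kernel):
  L0 @0x38[22] → 0x49007  P=1,RW=1,US=1,PS=0
  L1 @0x49[25] → 0x4A007  P=1,RW=1,US=1,PS=0
  L2 @0x4A[17] → 0x4E007  P=1,RW=1,US=1,PS=0
  L3 @0x4E[17] → 0x51007  P=1,RW=1,US=1,PS=0
  → PA=0x5168A  (4 entries read)
#2 VA=0xE86C1E0F87F (w,kernel):
  L0 @0x38[29] → 0x52007  P=1,RW=1,US=1,PS=0
  L1 @0x52[27] → 0x54007  P=1,RW=1,US=1,PS=0
  L2 @0x54[15] → 0x56007  P=1,RW=1,US=1,PS=0
  L3 @0x56[15] → 0x58007  P=1,RW=1,US=1,PS=0
  → PA=0x5887F  (4 entries read)
#3 VA=0xB878100CBF0 (r,user):
  L0 @0x38[23] → 0x5B007  P=1,RW=1,US=1,PS=0
  L1 @0x5B[30] → 0x5D007  P=1,RW=1,US=1,PS=0
  L2 @0x5D[8] → 0x5E007  P=1,RW=1,US=1,PS=0
  L3 @0x5E[12] → 0x61003  P=1,RW=1,US=0,PS=0
  ⇒ fault: PROTECTION_VIOLATION  — 4 lookups
#4 VA=0x8008221ABBA (r,kernel):
  L0 @0x38[16] → 0x62007  P=1,RW=1,US=1,PS=0
  L1 @0x62[2] → 0x63007  P=1,RW=1,US=1,PS=0
  L2 @0x63[17] → 0x67007  P=1,RW=1,US=1,PS=0
  L3 @0x67[26] → 0x6B007  P=1,RW=1,US=1,PS=0
  → PA=0x6BBBA  (4 entries read)

Access #2 PA: 0x5887F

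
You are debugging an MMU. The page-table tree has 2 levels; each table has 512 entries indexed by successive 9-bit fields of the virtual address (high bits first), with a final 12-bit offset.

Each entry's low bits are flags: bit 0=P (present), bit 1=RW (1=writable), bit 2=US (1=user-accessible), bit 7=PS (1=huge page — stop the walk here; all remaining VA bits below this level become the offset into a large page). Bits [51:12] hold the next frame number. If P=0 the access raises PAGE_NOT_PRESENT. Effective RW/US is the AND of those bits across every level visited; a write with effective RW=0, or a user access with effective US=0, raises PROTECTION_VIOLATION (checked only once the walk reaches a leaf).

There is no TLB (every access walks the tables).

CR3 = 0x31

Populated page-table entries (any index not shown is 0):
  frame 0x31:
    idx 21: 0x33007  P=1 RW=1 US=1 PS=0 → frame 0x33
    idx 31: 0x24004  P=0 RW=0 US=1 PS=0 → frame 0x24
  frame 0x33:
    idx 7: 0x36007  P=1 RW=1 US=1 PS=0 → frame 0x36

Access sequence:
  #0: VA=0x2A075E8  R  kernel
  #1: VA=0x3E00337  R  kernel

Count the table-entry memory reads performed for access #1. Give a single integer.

Trace:
#0 VA=0x2A075E8 (r,kernel):
  L0 @0x31[21] → 0x33007  P=1,RW=1,US=1,PS=0
  L1 @0x33[7] → 0x36007  P=1,RW=1,US=1,PS=0
  ⇒ phys 0x365E8  [2 reads]
#1 VA=0x3E00337 (r,kernel):
  L0 @0x31[31] → 0x24004  P=0,RW=0,US=1,PS=0
  → PAGE_NOT_PRESENT  (1 entries read)

Entries read for #1: 1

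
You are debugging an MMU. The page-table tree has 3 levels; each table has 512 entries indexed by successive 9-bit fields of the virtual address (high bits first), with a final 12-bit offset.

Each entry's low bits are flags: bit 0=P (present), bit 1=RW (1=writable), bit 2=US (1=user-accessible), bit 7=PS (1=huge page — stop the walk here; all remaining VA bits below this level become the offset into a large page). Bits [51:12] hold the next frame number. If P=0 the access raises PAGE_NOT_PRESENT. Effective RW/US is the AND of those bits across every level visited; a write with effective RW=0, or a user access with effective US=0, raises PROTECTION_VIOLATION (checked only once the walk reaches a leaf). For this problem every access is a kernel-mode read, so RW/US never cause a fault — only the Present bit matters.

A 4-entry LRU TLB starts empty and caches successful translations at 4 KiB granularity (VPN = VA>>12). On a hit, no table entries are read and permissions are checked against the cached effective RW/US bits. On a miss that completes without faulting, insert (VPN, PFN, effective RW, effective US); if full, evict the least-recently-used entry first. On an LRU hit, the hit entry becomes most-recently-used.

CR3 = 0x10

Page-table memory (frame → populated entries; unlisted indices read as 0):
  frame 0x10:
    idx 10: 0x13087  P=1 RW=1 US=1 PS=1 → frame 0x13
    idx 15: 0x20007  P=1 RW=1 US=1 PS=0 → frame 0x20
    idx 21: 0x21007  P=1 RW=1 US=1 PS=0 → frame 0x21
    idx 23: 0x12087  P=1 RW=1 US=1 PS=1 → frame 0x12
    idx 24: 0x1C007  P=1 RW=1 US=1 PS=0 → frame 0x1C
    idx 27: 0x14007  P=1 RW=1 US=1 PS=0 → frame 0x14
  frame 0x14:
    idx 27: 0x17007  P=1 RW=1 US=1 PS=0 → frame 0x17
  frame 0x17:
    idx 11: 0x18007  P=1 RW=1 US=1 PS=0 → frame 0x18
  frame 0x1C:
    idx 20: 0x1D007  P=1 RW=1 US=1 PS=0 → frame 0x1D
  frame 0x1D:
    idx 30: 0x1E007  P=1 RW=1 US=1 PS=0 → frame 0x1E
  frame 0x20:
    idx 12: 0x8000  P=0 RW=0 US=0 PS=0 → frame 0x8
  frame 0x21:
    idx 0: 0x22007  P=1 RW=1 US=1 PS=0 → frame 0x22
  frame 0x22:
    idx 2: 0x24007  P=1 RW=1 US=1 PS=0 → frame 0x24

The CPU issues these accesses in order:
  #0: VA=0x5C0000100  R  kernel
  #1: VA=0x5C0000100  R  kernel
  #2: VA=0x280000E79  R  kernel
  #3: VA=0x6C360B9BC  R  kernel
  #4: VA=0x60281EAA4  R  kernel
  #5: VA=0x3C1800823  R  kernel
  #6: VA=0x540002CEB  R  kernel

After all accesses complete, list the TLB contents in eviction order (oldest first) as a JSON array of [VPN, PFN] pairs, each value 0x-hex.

Walk each access:
#0 VA=0x5C0000100 (r,kernel):
  lvl0: tbl 0x10, slot 23 ⇒ 0x12087 (P1/RW1/US1/PS1)
  ✓ 0x12100 (huge @L0)  — 1 lookups
#1 VA=0x5C0000100 (r,kernel):
  TLB hit vpn=0x5C0000 → PA=0x12100
#2 VA=0x280000E79 (r,kernel):
  lvl0: tbl 0x10, slot 10 ⇒ 0x13087 (P1/RW1/US1/PS1)
  ✓ 0x13E79 (huge @L0)  — 1 lookups
#3 VA=0x6C360B9BC (r,kernel):
  lvl0: tbl 0x10, slot 27 ⇒ 0x14007 (P1/RW1/US1/PS0)
  lvl1: tbl 0x14, slot 27 ⇒ 0x17007 (P1/RW1/US1/PS0)
  lvl2: tbl 0x17, slot 11 ⇒ 0x18007 (P1/RW1/US1/PS0)
  ✓ 0x189BC  — 3 lookups
#4 VA=0x60281EAA4 (r,kernel):
  lvl0: tbl 0x10, slot 24 ⇒ 0x1C007 (P1/RW1/US1/PS0)
  lvl1: tbl 0x1C, slot 20 ⇒ 0x1D007 (P1/RW1/US1/PS0)
  lvl2: tbl 0x1D, slot 30 ⇒ 0x1E007 (P1/RW1/US1/PS0)
  ✓ 0x1EAA4  — 3 lookups
#5 VA=0x3C1800823 (r,kernel):
  lvl0: tbl 0x10, slot 15 ⇒ 0x20007 (P1/RW1/US1/PS0)
  lvl1: tbl 0x20, slot 12 ⇒ 0x8000 (P0/RW0/US0/PS0)
  ⇒ fault: PAGE_NOT_PRESENT  — 2 lookups
#6 VA=0x540002CEB (r,kernel):
  lvl0: tbl 0x10, slot 21 ⇒ 0x21007 (P1/RW1/US1/PS0)
  lvl1: tbl 0x21, slot 0 ⇒ 0x22007 (P1/RW1/US1/PS0)
  lvl2: tbl 0x22, slot 2 ⇒ 0x24007 (P1/RW1/US1/PS0)
  ✓ 0x24CEB  — 3 lookups

TLB: [["0x280000", "0x13"], ["0x6C360B", "0x18"], ["0x60281E", "0x1E"], ["0x540002", "0x24"]]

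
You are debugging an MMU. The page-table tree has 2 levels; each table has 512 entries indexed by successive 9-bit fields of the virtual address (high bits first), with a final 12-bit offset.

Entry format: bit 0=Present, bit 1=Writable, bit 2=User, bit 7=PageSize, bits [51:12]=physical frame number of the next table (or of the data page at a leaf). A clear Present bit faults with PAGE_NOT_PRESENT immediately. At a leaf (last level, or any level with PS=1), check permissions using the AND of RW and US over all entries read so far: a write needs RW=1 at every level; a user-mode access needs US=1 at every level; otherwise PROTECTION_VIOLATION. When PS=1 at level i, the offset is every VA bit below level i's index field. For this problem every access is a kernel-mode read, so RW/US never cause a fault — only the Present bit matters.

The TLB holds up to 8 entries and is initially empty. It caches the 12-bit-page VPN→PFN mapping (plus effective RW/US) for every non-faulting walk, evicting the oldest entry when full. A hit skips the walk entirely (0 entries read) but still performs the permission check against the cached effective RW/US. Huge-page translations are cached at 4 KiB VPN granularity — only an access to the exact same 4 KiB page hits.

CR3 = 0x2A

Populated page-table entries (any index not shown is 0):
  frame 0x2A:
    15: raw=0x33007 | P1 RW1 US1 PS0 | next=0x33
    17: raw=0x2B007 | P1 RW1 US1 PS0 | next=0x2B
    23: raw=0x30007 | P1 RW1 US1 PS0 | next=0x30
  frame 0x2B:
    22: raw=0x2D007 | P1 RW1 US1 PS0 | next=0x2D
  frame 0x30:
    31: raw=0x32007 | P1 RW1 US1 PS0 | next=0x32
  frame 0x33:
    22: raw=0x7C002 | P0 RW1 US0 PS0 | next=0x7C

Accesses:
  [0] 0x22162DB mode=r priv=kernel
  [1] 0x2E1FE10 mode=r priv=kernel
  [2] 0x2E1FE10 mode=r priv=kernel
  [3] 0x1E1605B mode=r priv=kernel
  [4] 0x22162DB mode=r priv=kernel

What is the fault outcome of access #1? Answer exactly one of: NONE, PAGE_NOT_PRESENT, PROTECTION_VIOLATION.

Per-access translation:
#0 VA=0x22162DB (r,kernel):
  L0: frame=0x2A idx=17 entry=0x2B007 [P=1 RW=1 US=1 PS=0]
  L1: frame=0x2B idx=22 entry=0x2D007 [P=1 RW=1 US=1 PS=0]
  ✓ 0x2D2DB  — 2 lookups
#1 VA=0x2E1FE10 (r,kernel):
  L0: frame=0x2A idx=23 entry=0x30007 [P=1 RW=1 US=1 PS=0]
  L1: frame=0x30 idx=31 entry=0x32007 [P=1 RW=1 US=1 PS=0]
  ✓ 0x32E10  — 2 lookups
#2 VA=0x2E1FE10 (r,kernel):
  TLB hit vpn=0x2E1F → PA=0x32E10
#3 VA=0x1E1605B (r,kernel):
  L0: frame=0x2A idx=15 entry=0x33007 [P=1 RW=1 US=1 PS=0]
  L1: frame=0x33 idx=22 entry=0x7C002 [P=0 RW=1 US=0 PS=0]
  ⇒ fault: PAGE_NOT_PRESENT  — 2 lookups
#4 VA=0x22162DB (r,kernel):
  TLB hit vpn=0x2216 → PA=0x2D2DB

Access #1 fault: NONE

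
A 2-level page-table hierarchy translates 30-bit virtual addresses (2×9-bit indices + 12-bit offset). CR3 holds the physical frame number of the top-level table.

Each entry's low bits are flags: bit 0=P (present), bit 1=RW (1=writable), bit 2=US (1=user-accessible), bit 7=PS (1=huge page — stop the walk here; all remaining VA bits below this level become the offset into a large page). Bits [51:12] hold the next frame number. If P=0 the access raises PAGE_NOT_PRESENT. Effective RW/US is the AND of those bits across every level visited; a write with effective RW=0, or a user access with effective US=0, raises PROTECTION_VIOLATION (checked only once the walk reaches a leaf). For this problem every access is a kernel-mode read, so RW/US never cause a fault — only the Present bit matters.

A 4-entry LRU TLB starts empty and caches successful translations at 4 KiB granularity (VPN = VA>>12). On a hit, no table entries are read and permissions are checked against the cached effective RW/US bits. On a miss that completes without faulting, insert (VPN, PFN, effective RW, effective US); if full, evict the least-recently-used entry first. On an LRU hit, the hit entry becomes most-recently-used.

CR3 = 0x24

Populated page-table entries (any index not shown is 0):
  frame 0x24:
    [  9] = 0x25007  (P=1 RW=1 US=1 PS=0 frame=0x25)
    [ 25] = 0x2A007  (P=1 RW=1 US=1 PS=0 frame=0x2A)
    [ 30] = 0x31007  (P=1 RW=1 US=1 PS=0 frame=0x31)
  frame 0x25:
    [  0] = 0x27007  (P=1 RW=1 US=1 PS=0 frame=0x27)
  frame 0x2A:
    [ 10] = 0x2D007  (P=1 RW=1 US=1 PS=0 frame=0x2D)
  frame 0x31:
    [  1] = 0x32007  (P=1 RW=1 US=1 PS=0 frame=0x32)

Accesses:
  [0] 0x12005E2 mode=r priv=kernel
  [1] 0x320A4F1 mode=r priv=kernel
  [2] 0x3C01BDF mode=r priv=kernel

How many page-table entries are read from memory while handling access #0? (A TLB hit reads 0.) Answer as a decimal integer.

Trace:
#0 VA=0x12005E2 (r,kernel):
  L0 @0x24[9] → 0x25007  P=1,RW=1,US=1,PS=0
  L1 @0x25[0] → 0x27007  P=1,RW=1,US=1,PS=0
  → PA=0x275E2  (2 entries read)
#1 VA=0x320A4F1 (r,kernel):
  L0 @0x24[25] → 0x2A007  P=1,RW=1,US=1,PS=0
  L1 @0x2A[10] → 0x2D007  P=1,RW=1,US=1,PS=0
  → PA=0x2D4F1  (2 entries read)
#2 VA=0x3C01BDF (r,kernel):
  L0 @0x24[30] → 0x31007  P=1,RW=1,US=1,PS=0
  L1 @0x31[1] → 0x32007  P=1,RW=1,US=1,PS=0
  → PA=0x32BDF  (2 entries read)

Entries read for #0: 2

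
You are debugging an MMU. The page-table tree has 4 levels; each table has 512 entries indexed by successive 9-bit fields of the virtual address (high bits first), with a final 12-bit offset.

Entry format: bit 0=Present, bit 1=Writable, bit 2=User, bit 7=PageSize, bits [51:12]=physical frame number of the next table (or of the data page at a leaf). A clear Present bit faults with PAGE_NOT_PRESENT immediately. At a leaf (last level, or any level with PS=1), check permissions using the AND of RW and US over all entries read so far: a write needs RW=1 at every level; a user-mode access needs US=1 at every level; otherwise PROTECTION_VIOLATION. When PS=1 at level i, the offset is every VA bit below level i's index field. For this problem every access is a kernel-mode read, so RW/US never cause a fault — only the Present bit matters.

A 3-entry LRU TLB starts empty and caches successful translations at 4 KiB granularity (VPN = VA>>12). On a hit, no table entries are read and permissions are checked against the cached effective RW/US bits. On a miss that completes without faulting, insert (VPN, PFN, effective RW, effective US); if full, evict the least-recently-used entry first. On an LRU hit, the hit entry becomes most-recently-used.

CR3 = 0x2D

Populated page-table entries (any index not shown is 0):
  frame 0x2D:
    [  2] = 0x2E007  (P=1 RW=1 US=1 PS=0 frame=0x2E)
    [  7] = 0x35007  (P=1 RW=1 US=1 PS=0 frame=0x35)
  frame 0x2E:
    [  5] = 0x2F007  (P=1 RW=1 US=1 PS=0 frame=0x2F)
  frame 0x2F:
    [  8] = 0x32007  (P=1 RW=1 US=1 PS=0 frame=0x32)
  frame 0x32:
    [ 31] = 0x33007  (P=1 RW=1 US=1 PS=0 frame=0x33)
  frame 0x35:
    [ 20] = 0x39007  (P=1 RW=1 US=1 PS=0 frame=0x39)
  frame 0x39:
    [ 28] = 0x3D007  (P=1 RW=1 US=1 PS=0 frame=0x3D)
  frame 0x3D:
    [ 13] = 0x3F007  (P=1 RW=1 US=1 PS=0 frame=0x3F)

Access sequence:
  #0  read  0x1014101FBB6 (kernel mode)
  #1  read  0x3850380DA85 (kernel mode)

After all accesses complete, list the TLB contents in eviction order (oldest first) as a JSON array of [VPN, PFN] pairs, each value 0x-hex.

Walk each access:
#0 VA=0x1014101FBB6 (r,kernel):
  lvl0: tbl 0x2D, slot 2 ⇒ 0x2E007 (P1/RW1/US1/PS0)
  lvl1: tbl 0x2E, slot 5 ⇒ 0x2F007 (P1/RW1/US1/PS0)
  lvl2: tbl 0x2F, slot 8 ⇒ 0x32007 (P1/RW1/US1/PS0)
  lvl3: tbl 0x32, slot 31 ⇒ 0x33007 (P1/RW1/US1/PS0)
  ✓ 0x33BB6  — 4 lookups
#1 VA=0x3850380DA85 (r,kernel):
  lvl0: tbl 0x2D, slot 7 ⇒ 0x35007 (P1/RW1/US1/PS0)
  lvl1: tbl 0x35, slot 20 ⇒ 0x39007 (P1/RW1/US1/PS0)
  lvl2: tbl 0x39, slot 28 ⇒ 0x3D007 (P1/RW1/US1/PS0)
  lvl3: tbl 0x3D, slot 13 ⇒ 0x3F007 (P1/RW1/US1/PS0)
  ✓ 0x3FA85  — 4 lookups

TLB: [["0x1014101F", "0x33"], ["0x3850380D", "0x3F"]]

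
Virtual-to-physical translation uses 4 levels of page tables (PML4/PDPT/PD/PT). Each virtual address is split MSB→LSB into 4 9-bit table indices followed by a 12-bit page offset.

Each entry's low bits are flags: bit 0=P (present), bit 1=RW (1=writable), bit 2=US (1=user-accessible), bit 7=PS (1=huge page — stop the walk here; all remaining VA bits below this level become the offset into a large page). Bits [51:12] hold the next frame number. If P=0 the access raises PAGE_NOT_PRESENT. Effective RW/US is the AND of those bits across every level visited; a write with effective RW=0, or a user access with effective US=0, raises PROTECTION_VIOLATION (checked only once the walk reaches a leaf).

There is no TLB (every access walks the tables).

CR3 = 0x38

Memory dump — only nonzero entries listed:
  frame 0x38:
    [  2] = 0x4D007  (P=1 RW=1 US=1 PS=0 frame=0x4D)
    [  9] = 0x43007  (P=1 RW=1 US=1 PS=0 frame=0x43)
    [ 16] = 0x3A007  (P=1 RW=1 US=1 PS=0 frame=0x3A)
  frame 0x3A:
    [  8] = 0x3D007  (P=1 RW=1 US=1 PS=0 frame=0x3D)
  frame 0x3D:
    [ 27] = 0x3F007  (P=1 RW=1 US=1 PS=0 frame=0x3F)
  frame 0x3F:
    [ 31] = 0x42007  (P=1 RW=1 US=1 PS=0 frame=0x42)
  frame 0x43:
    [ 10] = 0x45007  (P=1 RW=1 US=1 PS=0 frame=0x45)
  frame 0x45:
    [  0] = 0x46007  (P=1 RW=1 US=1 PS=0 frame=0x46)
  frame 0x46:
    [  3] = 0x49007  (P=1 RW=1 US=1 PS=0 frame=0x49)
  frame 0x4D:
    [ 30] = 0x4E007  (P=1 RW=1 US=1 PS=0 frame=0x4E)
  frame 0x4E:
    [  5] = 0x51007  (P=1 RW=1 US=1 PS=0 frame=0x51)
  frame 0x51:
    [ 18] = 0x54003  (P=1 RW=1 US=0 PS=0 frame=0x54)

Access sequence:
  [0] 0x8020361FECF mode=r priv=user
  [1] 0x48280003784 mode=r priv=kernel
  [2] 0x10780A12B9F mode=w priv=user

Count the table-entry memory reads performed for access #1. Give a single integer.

Walk each access:
#0 VA=0x8020361FECF (r,user):
  L0 @0x38[16] → 0x3A007  P=1,RW=1,US=1,PS=0
  L1 @0x3A[8] → 0x3D007  P=1,RW=1,US=1,PS=0
  L2 @0x3D[27] → 0x3F007  P=1,RW=1,US=1,PS=0
  L3 @0x3F[31] → 0x42007  P=1,RW=1,US=1,PS=0
  ✓ 0x42ECF  — 4 lookups
#1 VA=0x48280003784 (r,kernel):
  L0 @0x38[9] → 0x43007  P=1,RW=1,US=1,PS=0
  L1 @0x43[10] → 0x45007  P=1,RW=1,US=1,PS=0
  L2 @0x45[0] → 0x46007  P=1,RW=1,US=1,PS=0
  L3 @0x46[3] → 0x49007  P=1,RW=1,US=1,PS=0
  ✓ 0x49784  — 4 lookups
#2 VA=0x10780A12B9F (w,user):
  L0 @0x38[2] → 0x4D007  P=1,RW=1,US=1,PS=0
  L1 @0x4D[30] → 0x4E007  P=1,RW=1,US=1,PS=0
  L2 @0x4E[5] → 0x51007  P=1,RW=1,US=1,PS=0
  L3 @0x51[18] → 0x54003  P=1,RW=1,US=0,PS=0
  ⇒ fault: PROTECTION_VIOLATION  — 4 lookups

Entries read for #1: 4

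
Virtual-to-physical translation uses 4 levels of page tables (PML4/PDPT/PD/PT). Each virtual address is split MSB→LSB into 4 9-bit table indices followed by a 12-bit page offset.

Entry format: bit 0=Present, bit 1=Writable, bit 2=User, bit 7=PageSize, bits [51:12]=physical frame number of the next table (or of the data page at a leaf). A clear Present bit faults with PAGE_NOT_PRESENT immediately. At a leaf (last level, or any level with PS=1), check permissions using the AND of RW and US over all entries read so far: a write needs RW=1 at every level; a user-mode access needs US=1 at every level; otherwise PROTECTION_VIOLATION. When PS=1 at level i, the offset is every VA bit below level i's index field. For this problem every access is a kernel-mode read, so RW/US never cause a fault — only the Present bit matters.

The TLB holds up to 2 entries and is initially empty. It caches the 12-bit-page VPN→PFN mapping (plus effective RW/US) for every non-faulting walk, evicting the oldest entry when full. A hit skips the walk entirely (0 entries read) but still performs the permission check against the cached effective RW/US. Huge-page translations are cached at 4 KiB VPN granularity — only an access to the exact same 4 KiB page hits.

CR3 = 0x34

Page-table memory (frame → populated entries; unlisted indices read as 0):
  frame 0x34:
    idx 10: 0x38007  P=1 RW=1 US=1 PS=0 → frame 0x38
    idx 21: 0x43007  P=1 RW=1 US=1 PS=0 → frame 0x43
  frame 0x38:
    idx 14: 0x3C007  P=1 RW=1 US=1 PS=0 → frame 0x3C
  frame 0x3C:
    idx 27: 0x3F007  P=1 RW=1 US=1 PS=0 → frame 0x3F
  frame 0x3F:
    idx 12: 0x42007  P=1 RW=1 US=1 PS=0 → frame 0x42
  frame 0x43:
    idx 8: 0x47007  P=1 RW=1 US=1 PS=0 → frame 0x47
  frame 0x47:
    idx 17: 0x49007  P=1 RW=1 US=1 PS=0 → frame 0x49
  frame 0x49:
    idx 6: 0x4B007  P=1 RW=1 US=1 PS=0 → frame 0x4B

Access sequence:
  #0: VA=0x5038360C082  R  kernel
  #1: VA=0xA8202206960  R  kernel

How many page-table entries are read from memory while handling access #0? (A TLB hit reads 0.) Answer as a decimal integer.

Walk each access:
#0 VA=0x5038360C082 (r,kernel):
  L0 @0x34[10] → 0x38007  P=1,RW=1,US=1,PS=0
  L1 @0x38[14] → 0x3C007  P=1,RW=1,US=1,PS=0
  L2 @0x3C[27] → 0x3F007  P=1,RW=1,US=1,PS=0
  L3 @0x3F[12] → 0x42007  P=1,RW=1,US=1,PS=0
  ⇒ phys 0x42082  [4 reads]
#1 VA=0xA8202206960 (r,kernel):
  L0 @0x34[21] → 0x43007  P=1,RW=1,US=1,PS=0
  L1 @0x43[8] → 0x47007  P=1,RW=1,US=1,PS=0
  L2 @0x47[17] → 0x49007  P=1,RW=1,US=1,PS=0
  L3 @0x49[6] → 0x4B007  P=1,RW=1,US=1,PS=0
  ⇒ phys 0x4B960  [4 reads]

Entries read for #0: 4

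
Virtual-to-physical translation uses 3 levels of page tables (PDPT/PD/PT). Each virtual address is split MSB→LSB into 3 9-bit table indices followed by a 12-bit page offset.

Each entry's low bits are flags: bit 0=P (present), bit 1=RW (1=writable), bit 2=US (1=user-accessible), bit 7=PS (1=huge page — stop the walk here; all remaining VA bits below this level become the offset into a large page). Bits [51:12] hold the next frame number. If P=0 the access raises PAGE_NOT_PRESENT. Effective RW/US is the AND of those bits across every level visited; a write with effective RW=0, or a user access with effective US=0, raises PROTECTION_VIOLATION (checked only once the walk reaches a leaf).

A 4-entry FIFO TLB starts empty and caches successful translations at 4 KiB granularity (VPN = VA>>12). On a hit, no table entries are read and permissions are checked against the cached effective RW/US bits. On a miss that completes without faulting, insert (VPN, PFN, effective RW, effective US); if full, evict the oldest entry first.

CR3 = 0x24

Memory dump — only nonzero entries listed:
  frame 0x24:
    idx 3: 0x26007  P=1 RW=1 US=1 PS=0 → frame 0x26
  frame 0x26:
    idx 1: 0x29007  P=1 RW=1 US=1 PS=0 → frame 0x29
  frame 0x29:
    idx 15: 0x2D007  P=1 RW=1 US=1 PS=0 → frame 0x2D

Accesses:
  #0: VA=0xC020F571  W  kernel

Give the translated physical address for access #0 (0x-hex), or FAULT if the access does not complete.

Trace:
#0 VA=0xC020F571 (w,kernel):
  L0: frame=0x24 idx=3 entry=0x26007 [P=1 RW=1 US=1 PS=0]
  L1: frame=0x26 idx=1 entry=0x29007 [P=1 RW=1 US=1 PS=0]
  L2: frame=0x29 idx=15 entry=0x2D007 [P=1 RW=1 US=1 PS=0]
  → PA=0x2D571  (3 entries read)

Access #0 PA: 0x2D571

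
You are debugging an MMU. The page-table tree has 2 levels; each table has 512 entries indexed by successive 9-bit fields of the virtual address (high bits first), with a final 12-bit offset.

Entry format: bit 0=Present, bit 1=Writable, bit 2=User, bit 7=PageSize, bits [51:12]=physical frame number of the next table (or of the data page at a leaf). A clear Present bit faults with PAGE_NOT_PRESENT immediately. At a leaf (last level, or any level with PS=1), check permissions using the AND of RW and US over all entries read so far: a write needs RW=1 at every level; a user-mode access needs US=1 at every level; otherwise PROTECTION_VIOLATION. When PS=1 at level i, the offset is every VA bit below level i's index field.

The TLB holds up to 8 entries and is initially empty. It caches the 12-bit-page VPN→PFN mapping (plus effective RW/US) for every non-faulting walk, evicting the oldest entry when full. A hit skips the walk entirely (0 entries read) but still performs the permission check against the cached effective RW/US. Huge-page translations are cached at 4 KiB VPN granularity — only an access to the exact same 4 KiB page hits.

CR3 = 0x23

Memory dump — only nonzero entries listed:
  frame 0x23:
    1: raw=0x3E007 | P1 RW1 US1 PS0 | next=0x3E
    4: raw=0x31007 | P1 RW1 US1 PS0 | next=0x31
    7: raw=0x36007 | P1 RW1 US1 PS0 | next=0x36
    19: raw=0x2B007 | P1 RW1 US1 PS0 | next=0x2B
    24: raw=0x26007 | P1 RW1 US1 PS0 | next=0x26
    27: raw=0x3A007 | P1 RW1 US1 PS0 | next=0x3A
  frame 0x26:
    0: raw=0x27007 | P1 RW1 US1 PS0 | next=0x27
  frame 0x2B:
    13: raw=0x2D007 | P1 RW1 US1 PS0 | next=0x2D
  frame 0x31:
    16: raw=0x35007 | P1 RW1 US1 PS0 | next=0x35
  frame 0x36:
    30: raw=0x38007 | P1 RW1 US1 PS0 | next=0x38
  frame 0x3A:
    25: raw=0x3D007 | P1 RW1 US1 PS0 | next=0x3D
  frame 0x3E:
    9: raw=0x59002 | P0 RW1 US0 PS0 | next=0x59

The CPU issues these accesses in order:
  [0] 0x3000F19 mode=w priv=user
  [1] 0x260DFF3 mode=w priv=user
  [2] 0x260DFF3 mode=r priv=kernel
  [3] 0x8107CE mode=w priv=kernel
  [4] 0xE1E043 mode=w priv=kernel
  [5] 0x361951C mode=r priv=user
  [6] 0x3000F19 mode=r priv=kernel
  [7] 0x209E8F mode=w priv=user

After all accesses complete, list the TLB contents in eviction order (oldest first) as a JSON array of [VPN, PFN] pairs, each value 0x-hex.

Trace:
#0 VA=0x3000F19 (w,user):
  L0: frame=0x23 idx=24 entry=0x26007 [P=1 RW=1 US=1 PS=0]
  L1: frame=0x26 idx=0 entry=0x27007 [P=1 RW=1 US=1 PS=0]
  ✓ 0x27F19  — 2 lookups
#1 VA=0x260DFF3 (w,user):
  L0: frame=0x23 idx=19 entry=0x2B007 [P=1 RW=1 US=1 PS=0]
  L1: frame=0x2B idx=13 entry=0x2D007 [P=1 RW=1 US=1 PS=0]
  ✓ 0x2DFF3  — 2 lookups
#2 VA=0x260DFF3 (r,kernel):
  TLB hit vpn=0x260D → PA=0x2DFF3
#3 VA=0x8107CE (w,kernel):
  L0: frame=0x23 idx=4 entry=0x31007 [P=1 RW=1 US=1 PS=0]
  L1: frame=0x31 idx=16 entry=0x35007 [P=1 RW=1 US=1 PS=0]
  ✓ 0x357CE  — 2 lookups
#4 VA=0xE1E043 (w,kernel):
  L0: frame=0x23 idx=7 entry=0x36007 [P=1 RW=1 US=1 PS=0]
  L1: frame=0x36 idx=30 entry=0x38007 [P=1 RW=1 US=1 PS=0]
  ✓ 0x38043  — 2 lookups
#5 VA=0x361951C (r,user):
  L0: frame=0x23 idx=27 entry=0x3A007 [P=1 RW=1 US=1 PS=0]
  L1: frame=0x3A idx=25 entry=0x3D007 [P=1 RW=1 US=1 PS=0]
  ✓ 0x3D51C  — 2 lookups
#6 VA=0x3000F19 (r,kernel):
  TLB hit vpn=0x3000 → PA=0x27F19
#7 VA=0x209E8F (w,user):
  L0: frame=0x23 idx=1 entry=0x3E007 [P=1 RW=1 US=1 PS=0]
  L1: frame=0x3E idx=9 entry=0x59002 [P=0 RW=1 US=0 PS=0]
  ⇒ fault: PAGE_NOT_PRESENT  — 2 lookups

TLB: [["0x3000", "0x27"], ["0x260D", "0x2D"], ["0x810", "0x35"], ["0xE1E", "0x38"], ["0x3619", "0x3D"]]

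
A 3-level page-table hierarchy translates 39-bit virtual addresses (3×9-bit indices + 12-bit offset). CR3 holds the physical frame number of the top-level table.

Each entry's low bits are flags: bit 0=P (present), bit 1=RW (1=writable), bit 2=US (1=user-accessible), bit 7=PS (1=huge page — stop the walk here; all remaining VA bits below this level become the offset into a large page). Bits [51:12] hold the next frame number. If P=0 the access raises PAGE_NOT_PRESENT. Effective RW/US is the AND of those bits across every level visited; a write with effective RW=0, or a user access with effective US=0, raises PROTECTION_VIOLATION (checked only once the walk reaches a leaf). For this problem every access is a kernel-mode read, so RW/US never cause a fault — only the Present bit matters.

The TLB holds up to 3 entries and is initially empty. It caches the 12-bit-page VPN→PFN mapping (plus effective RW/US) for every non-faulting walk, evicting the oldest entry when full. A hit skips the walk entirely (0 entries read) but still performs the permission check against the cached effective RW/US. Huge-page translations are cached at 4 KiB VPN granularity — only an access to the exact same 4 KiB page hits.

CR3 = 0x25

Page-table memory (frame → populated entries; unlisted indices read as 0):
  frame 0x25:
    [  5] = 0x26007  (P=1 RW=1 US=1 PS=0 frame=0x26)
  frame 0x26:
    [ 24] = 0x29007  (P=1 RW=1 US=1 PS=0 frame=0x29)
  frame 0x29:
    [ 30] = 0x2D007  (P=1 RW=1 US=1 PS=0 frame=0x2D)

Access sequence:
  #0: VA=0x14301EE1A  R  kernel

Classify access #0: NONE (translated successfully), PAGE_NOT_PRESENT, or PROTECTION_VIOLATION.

Per-access translation:
#0 VA=0x14301EE1A (r,kernel):
  [0] read 0x25 idx=5: raw=0x26007 flags P=1 W=1 U=1 S=0
  [1] read 0x26 idx=24: raw=0x29007 flags P=1 W=1 U=1 S=0
  [2] read 0x29 idx=30: raw=0x2D007 flags P=1 W=1 U=1 S=0
  ⇒ phys 0x2DE1A  [3 reads]

Access #0 fault: NONE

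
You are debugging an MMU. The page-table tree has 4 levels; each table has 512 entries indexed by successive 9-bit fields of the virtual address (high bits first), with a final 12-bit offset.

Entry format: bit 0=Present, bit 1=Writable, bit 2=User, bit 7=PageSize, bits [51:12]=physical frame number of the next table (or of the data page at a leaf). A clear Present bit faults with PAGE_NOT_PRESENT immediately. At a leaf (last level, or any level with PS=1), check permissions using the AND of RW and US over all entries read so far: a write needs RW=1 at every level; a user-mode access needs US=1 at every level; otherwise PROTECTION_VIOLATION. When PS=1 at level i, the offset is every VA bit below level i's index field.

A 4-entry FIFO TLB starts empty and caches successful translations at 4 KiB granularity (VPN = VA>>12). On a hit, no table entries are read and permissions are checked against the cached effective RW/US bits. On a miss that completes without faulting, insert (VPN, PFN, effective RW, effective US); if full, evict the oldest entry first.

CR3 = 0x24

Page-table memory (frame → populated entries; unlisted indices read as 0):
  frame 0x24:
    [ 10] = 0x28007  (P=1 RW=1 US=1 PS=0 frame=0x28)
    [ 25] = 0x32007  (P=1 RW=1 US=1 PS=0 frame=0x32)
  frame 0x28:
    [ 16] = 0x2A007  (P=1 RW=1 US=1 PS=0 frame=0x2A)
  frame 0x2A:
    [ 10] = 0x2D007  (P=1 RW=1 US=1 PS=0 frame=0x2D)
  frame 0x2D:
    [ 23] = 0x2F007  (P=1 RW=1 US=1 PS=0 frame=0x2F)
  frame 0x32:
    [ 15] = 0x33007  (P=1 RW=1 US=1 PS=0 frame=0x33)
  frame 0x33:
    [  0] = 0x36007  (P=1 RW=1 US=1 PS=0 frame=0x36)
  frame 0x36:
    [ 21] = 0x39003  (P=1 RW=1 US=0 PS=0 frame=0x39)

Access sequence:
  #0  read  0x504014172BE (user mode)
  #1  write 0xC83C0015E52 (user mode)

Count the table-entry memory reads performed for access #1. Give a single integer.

Walk each access:
#0 VA=0x504014172BE (r,user):
  L0 @0x24[10] → 0x28007  P=1,RW=1,US=1,PS=0
  L1 @0x28[16] → 0x2A007  P=1,RW=1,US=1,PS=0
  L2 @0x2A[10] → 0x2D007  P=1,RW=1,US=1,PS=0
  L3 @0x2D[23] → 0x2F007  P=1,RW=1,US=1,PS=0
  ✓ 0x2F2BE  — 4 lookups
#1 VA=0xC83C0015E52 (w,user):
  L0 @0x24[25] → 0x32007  P=1,RW=1,US=1,PS=0
  L1 @0x32[15] → 0x33007  P=1,RW=1,US=1,PS=0
  L2 @0x33[0] → 0x36007  P=1,RW=1,US=1,PS=0
  L3 @0x36[21] → 0x39003  P=1,RW=1,US=0,PS=0
  → PROTECTION_VIOLATION  (4 entries read)

Entries read for #1: 4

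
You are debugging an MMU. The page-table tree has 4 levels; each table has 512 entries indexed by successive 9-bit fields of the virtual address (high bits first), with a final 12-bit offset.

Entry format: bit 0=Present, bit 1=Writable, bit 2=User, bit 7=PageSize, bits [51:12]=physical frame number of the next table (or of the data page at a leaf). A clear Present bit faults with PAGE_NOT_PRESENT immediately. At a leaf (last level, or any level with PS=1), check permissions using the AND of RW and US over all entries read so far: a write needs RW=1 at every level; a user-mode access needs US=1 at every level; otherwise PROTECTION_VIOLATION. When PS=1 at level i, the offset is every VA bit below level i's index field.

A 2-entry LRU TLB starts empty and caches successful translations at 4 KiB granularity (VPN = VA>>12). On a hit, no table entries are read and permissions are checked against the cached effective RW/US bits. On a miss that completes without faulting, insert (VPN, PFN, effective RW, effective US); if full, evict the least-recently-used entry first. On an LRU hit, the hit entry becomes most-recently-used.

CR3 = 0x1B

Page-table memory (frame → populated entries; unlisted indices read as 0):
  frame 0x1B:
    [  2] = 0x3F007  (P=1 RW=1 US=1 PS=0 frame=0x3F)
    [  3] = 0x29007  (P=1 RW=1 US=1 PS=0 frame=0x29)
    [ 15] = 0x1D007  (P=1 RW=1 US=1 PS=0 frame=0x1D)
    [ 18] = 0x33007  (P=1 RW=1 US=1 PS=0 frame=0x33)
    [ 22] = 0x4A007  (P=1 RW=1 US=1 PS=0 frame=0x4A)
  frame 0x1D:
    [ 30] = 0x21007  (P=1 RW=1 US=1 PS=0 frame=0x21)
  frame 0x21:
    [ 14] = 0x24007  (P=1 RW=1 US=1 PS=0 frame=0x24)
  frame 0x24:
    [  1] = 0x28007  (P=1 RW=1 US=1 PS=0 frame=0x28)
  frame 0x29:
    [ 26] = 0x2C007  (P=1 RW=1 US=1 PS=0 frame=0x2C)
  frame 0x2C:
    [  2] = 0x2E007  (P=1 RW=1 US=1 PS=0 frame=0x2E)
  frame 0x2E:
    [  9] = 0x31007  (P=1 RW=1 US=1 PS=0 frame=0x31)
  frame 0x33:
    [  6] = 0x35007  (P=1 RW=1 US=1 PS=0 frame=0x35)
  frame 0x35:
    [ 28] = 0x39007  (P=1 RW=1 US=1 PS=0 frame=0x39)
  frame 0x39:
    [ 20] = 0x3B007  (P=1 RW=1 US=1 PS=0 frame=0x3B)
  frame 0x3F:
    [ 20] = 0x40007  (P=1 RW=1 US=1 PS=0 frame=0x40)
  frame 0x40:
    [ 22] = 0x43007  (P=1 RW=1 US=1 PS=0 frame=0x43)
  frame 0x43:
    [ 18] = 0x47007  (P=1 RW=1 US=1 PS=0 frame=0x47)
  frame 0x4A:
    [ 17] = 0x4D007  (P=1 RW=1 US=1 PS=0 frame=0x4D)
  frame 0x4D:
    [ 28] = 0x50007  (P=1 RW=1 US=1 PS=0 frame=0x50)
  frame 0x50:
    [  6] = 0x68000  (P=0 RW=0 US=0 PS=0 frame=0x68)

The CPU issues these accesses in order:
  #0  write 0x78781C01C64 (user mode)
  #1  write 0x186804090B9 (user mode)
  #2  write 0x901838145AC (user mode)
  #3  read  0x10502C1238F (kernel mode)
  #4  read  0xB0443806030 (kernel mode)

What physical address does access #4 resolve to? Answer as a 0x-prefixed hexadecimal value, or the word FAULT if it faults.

Walk each access:
#0 VA=0x78781C01C64 (w,user):
  L0 @0x1B[15] → 0x1D007  P=1,RW=1,US=1,PS=0
  L1 @0x1D[30] → 0x21007  P=1,RW=1,US=1,PS=0
  L2 @0x21[14] → 0x24007  P=1,RW=1,US=1,PS=0
  L3 @0x24[1] → 0x28007  P=1,RW=1,US=1,PS=0
  ✓ 0x28C64  — 4 lookups
#1 VA=0x186804090B9 (w,user):
  L0 @0x1B[3] → 0x29007  P=1,RW=1,US=1,PS=0
  L1 @0x29[26] → 0x2C007  P=1,RW=1,US=1,PS=0
  L2 @0x2C[2] → 0x2E007  P=1,RW=1,US=1,PS=0
  L3 @0x2E[9] → 0x31007  P=1,RW=1,US=1,PS=0
  ✓ 0x310B9  — 4 lookups
#2 VA=0x901838145AC (w,user):
  L0 @0x1B[18] → 0x33007  P=1,RW=1,US=1,PS=0
  L1 @0x33[6] → 0x35007  P=1,RW=1,US=1,PS=0
  L2 @0x35[28] → 0x39007  P=1,RW=1,US=1,PS=0
  L3 @0x39[20] → 0x3B007  P=1,RW=1,US=1,PS=0
  ✓ 0x3B5AC  — 4 lookups
#3 VA=0x10502C1238F (r,kernel):
  L0 @0x1B[2] → 0x3F007  P=1,RW=1,US=1,PS=0
  L1 @0x3F[20] → 0x40007  P=1,RW=1,US=1,PS=0
  L2 @0x40[22] → 0x43007  P=1,RW=1,US=1,PS=0
  L3 @0x43[18] → 0x47007  P=1,RW=1,US=1,PS=0
  ✓ 0x4738F  — 4 lookups
#4 VA=0xB0443806030 (r,kernel):
  L0 @0x1B[22] → 0x4A007  P=1,RW=1,US=1,PS=0
  L1 @0x4A[17] → 0x4D007  P=1,RW=1,US=1,PS=0
  L2 @0x4D[28] → 0x50007  P=1,RW=1,US=1,PS=0
  L3 @0x50[6] → 0x68000  P=0,RW=0,US=0,PS=0
  ⇒ fault: PAGE_NOT_PRESENT  — 4 lookups

Access #4 PA: FAULT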